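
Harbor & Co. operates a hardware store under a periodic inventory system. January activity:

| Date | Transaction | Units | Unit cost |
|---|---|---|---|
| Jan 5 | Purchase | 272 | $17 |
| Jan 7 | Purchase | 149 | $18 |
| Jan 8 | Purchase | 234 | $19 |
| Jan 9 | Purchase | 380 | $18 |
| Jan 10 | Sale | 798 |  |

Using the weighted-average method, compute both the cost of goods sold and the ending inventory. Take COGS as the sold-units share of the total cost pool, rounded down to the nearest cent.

COGS = $14,334.70; ending inventory = $4,257.30

Jan 10, sell 798: 798/1035 × $18,592.00 → $14,334.70
Ending inventory (cost pool remaining) = $4,257.30
Check: goods available $18,592.00 = COGS $14,334.70 + ending $4,257.30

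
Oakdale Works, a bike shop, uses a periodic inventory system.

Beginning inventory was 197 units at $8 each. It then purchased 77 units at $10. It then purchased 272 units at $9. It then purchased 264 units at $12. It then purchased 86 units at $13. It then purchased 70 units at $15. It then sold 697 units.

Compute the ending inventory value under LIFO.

Sale 1 (697) [LIFO — newest first]: 70 @ $15 + 86 @ $13 + 264 @ $12 + 272 @ $9 + 5 @ $10 = $7,834
Ending inventory: 197 @ $8 + 72 @ $10 = $2,296

Ending inventory = $2,296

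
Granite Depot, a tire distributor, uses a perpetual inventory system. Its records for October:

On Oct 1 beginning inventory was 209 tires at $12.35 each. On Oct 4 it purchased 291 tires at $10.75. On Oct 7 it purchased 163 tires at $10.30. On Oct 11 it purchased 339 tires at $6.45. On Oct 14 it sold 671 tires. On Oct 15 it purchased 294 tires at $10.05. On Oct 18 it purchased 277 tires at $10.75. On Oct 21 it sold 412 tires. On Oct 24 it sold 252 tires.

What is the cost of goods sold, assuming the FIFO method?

COGS = $12,948.80

Oct 14, 671 sold [FIFO — oldest first]: 209 @ $12.35 + 291 @ $10.75 + 163 @ $10.30 + 8 @ $6.45 = $7,439.90
Oct 21, 412 sold [FIFO — oldest first]: 331 @ $6.45 + 81 @ $10.05 = $2,949.00
Oct 24, 252 sold [FIFO — oldest first]: 213 @ $10.05 + 39 @ $10.75 = $2,559.90
Total COGS = $7,439.90 + $2,949.00 + $2,559.90 = $12,948.80
Ending inventory: 238 @ $10.75 = $2,558.50
Check: goods available $15,507.30 = COGS $12,948.80 + ending $2,558.50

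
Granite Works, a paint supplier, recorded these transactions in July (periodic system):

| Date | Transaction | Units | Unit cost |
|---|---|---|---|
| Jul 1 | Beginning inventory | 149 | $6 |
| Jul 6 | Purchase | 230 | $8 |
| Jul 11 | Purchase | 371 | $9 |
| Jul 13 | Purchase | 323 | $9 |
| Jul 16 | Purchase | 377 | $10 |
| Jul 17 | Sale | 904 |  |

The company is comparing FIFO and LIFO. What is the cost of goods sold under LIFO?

COGS = $8,513

FIFO COGS: 149 @ $6 + 230 @ $8 + 371 @ $9 + 154 @ $9 = $7,459
LIFO COGS: 377 @ $10 + 323 @ $9 + 204 @ $9 = $8,513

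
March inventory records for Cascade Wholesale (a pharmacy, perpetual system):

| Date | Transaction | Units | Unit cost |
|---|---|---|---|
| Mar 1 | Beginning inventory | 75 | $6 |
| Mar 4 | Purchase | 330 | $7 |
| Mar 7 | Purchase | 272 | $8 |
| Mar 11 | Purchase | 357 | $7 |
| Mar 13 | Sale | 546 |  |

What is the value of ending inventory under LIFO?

Mar 13, 546 sold [LIFO — newest first]: 357 @ $7 + 189 @ $8 = $4,011
Ending inventory: 75 @ $6 + 330 @ $7 + 83 @ $8 = $3,424

Ending inventory = $3,424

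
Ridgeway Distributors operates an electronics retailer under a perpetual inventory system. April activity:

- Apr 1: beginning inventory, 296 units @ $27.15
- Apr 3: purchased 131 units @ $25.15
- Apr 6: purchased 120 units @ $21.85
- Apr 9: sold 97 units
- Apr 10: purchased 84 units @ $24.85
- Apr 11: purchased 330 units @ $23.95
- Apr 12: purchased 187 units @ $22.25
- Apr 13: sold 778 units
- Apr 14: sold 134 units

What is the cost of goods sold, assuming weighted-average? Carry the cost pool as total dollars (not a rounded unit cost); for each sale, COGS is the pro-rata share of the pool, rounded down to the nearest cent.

After Apr 1: 296 on hand, pool $8,036.40 (≈ $27.1500 each)
After Apr 3: 427 on hand, pool $11,331.05 (≈ $26.5364 each)
After Apr 6: 547 on hand, pool $13,953.05 (≈ $25.5083 each)
Apr 9, sell 97: 97/547 × $13,953.05 → $2,474.30
After Apr 10: 534 on hand, pool $13,566.15 (≈ $25.4048 each)
After Apr 11: 864 on hand, pool $21,469.65 (≈ $24.8491 each)
After Apr 12: 1051 on hand, pool $25,630.40 (≈ $24.3867 each)
Apr 13, sell 778: 778/1051 × $25,630.40 → $18,972.83
Apr 14, sell 134: 134/273 × $6,657.57 → $3,267.81
Total COGS = $2,474.30 + $18,972.83 + $3,267.81 = $24,714.94
Ending inventory (cost pool remaining) = $3,389.76

COGS = $24,714.94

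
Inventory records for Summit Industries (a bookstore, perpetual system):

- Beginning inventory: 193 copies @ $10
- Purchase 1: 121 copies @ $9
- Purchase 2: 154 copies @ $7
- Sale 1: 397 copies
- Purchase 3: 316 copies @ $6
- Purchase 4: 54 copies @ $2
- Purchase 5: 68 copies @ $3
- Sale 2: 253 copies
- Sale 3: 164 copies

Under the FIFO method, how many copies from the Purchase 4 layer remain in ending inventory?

24

Sale 1 (397) [FIFO — oldest first]: 193 @ $10 + 121 @ $9 + 83 @ $7 = $3,600
Sale 2 (253) [FIFO — oldest first]: 71 @ $7 + 182 @ $6 = $1,589
Sale 3 (164) [FIFO — oldest first]: 134 @ $6 + 30 @ $2 = $864
Total COGS = $3,600 + $1,589 + $864 = $6,053
Ending inventory: 24 @ $2 + 68 @ $3 = $252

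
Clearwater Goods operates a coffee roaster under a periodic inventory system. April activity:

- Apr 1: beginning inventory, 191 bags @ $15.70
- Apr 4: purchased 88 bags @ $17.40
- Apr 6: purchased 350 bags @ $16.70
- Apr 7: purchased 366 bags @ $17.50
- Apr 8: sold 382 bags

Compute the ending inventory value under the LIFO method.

Apr 8, 382 sold [LIFO — newest first]: 366 @ $17.50 + 16 @ $16.70 = $6,672.20
Ending inventory: 191 @ $15.70 + 88 @ $17.40 + 334 @ $16.70 = $10,107.70

Ending inventory = $10,107.70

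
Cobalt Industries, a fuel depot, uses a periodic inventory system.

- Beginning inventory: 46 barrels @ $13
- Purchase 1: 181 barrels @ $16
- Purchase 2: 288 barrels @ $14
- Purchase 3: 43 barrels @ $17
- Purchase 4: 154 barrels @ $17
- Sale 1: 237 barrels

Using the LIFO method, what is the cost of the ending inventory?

Sale 1 (237) [LIFO — newest first]: 154 @ $17 + 43 @ $17 + 40 @ $14 = $3,909
Ending inventory: 46 @ $13 + 181 @ $16 + 248 @ $14 = $6,966

Ending inventory = $6,966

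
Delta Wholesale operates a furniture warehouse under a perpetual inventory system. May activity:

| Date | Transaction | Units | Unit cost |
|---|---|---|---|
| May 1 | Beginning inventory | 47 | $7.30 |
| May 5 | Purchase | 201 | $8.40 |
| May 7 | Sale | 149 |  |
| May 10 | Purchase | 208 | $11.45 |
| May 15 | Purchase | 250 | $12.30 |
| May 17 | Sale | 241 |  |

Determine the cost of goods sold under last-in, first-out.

May 7, 149 sold [LIFO — newest first]: 149 @ $8.40 = $1,251.60
May 17, 241 sold [LIFO — newest first]: 241 @ $12.30 = $2,964.30
Total COGS = $1,251.60 + $2,964.30 = $4,215.90
Ending inventory: 47 @ $7.30 + 52 @ $8.40 + 208 @ $11.45 + 9 @ $12.30 = $3,272.20

COGS = $4,215.90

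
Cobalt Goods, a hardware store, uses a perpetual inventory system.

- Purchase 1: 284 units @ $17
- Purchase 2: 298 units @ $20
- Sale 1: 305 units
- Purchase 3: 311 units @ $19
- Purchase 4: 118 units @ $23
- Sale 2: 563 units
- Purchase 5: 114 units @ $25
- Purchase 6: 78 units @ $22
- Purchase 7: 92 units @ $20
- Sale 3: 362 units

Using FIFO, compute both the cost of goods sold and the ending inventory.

Sale 1 (305) [FIFO — oldest first]: 284 @ $17 + 21 @ $20 = $5,248
Sale 2 (563) [FIFO — oldest first]: 277 @ $20 + 286 @ $19 = $10,974
Sale 3 (362) [FIFO — oldest first]: 25 @ $19 + 118 @ $23 + 114 @ $25 + 78 @ $22 + 27 @ $20 = $8,295
Total COGS = $5,248 + $10,974 + $8,295 = $24,517
Ending inventory: 65 @ $20 = $1,300
Check: goods available $25,817 = COGS $24,517 + ending $1,300

COGS = $24,517; ending inventory = $1,300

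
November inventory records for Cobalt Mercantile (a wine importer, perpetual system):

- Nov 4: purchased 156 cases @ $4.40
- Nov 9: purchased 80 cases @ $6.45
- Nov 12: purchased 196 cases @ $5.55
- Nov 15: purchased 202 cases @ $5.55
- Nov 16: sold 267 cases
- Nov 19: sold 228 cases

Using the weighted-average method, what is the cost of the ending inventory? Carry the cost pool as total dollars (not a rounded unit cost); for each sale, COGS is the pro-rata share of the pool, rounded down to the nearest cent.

After Nov 4: 156 on hand, pool $686.40 (≈ $4.4000 each)
After Nov 9: 236 on hand, pool $1,202.40 (≈ $5.0949 each)
After Nov 12: 432 on hand, pool $2,290.20 (≈ $5.3014 each)
After Nov 15: 634 on hand, pool $3,411.30 (≈ $5.3806 each)
Nov 16, sell 267: 267/634 × $3,411.30 → $1,436.62
Nov 19, sell 228: 228/367 × $1,974.68 → $1,226.77
Total COGS = $1,436.62 + $1,226.77 = $2,663.39
Ending inventory (cost pool remaining) = $747.91
Check: goods available $3,411.30 = COGS $2,663.39 + ending $747.91

Ending inventory = $747.91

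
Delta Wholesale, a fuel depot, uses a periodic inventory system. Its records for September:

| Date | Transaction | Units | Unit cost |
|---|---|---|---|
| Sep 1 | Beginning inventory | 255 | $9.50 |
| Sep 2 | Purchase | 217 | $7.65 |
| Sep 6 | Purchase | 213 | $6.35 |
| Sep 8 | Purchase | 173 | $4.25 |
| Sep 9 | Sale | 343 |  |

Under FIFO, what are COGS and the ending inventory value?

COGS = $3,095.70; ending inventory = $3,074.65

Sep 9, 343 sold [FIFO — oldest first]: 255 @ $9.50 + 88 @ $7.65 = $3,095.70
Ending inventory: 129 @ $7.65 + 213 @ $6.35 + 173 @ $4.25 = $3,074.65
Check: goods available $6,170.35 = COGS $3,095.70 + ending $3,074.65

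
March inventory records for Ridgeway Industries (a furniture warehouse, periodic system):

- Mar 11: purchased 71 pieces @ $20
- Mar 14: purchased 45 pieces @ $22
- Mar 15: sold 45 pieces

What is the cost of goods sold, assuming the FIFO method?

Mar 15, 45 sold [FIFO — oldest first]: 45 @ $20 = $900
Ending inventory: 26 @ $20 + 45 @ $22 = $1,510

COGS = $900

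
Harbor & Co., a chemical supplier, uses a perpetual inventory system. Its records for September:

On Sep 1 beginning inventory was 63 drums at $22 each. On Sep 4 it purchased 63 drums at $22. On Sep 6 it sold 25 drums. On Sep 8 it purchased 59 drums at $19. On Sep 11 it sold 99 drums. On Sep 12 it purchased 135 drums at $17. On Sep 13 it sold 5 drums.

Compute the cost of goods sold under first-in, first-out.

Sep 6, 25 sold [FIFO — oldest first]: 25 @ $22 = $550
Sep 11, 99 sold [FIFO — oldest first]: 38 @ $22 + 61 @ $22 = $2,178
Sep 13, 5 sold [FIFO — oldest first]: 2 @ $22 + 3 @ $19 = $101
Total COGS = $550 + $2,178 + $101 = $2,829
Ending inventory: 56 @ $19 + 135 @ $17 = $3,359

COGS = $2,829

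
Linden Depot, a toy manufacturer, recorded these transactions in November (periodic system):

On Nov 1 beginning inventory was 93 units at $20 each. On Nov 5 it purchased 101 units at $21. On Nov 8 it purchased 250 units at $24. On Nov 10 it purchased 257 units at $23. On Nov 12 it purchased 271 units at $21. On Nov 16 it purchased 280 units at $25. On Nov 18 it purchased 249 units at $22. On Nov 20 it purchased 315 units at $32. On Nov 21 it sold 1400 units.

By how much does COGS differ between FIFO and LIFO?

FIFO COGS: 93 @ $20 + 101 @ $21 + 250 @ $24 + 257 @ $23 + 271 @ $21 + 280 @ $25 + 148 @ $22 = $31,839
LIFO COGS: 315 @ $32 + 249 @ $22 + 280 @ $25 + 271 @ $21 + 257 @ $23 + 28 @ $24 = $34,832
Difference = |$31,839 − $34,832| = $2,993

$2,993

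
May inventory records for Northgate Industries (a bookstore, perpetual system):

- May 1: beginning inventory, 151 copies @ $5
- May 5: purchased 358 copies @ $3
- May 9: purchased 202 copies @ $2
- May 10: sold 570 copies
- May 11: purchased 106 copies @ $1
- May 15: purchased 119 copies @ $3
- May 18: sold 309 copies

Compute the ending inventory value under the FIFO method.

Ending inventory = $171

May 10, 570 sold [FIFO — oldest first]: 151 @ $5 + 358 @ $3 + 61 @ $2 = $1,951
May 18, 309 sold [FIFO — oldest first]: 141 @ $2 + 106 @ $1 + 62 @ $3 = $574
Total COGS = $1,951 + $574 = $2,525
Ending inventory: 57 @ $3 = $171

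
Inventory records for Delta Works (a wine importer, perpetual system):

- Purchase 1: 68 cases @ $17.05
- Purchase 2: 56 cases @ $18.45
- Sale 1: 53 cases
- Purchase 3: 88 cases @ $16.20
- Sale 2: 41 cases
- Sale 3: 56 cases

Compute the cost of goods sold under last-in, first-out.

COGS = $2,561.10

Sale 1 (53) [LIFO — newest first]: 53 @ $18.45 = $977.85
Sale 2 (41) [LIFO — newest first]: 41 @ $16.20 = $664.20
Sale 3 (56) [LIFO — newest first]: 47 @ $16.20 + 3 @ $18.45 + 6 @ $17.05 = $919.05
Total COGS = $977.85 + $664.20 + $919.05 = $2,561.10
Ending inventory: 62 @ $17.05 = $1,057.10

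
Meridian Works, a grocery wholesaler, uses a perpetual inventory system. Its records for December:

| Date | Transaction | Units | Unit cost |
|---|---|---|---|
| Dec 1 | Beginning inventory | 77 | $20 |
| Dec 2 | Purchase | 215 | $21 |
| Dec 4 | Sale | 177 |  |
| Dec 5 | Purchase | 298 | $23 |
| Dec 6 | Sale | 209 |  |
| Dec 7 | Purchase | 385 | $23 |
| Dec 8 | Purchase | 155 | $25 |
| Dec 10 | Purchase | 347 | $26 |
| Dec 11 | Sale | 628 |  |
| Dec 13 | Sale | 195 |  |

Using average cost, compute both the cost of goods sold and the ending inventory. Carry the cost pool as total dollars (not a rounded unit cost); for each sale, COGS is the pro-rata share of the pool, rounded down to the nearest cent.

After Dec 1: 77 on hand, pool $1,540.00 (≈ $20.0000 each)
After Dec 2: 292 on hand, pool $6,055.00 (≈ $20.7363 each)
Dec 4, sell 177: 177/292 × $6,055.00 → $3,670.32
After Dec 5: 413 on hand, pool $9,238.68 (≈ $22.3697 each)
Dec 6, sell 209: 209/413 × $9,238.68 → $4,675.26
After Dec 7: 589 on hand, pool $13,418.42 (≈ $22.7817 each)
After Dec 8: 744 on hand, pool $17,293.42 (≈ $23.2438 each)
After Dec 10: 1091 on hand, pool $26,315.42 (≈ $24.1205 each)
Dec 11, sell 628: 628/1091 × $26,315.42 → $15,147.64
Dec 13, sell 195: 195/463 × $11,167.78 → $4,703.49
Total COGS = $3,670.32 + $4,675.26 + $15,147.64 + $4,703.49 = $28,196.71
Ending inventory (cost pool remaining) = $6,464.29

COGS = $28,196.71; ending inventory = $6,464.29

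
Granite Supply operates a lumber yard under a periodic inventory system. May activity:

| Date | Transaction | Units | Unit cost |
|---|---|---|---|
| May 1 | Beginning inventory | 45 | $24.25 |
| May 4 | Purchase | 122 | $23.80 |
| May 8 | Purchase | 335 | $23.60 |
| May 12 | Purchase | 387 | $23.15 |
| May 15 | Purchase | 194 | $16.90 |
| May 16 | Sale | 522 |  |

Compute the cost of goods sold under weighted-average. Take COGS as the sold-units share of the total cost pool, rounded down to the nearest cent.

May 16, sell 522: 522/1083 × $24,138.50 → $11,634.62
Ending inventory (cost pool remaining) = $12,503.88
Check: goods available $24,138.50 = COGS $11,634.62 + ending $12,503.88

COGS = $11,634.62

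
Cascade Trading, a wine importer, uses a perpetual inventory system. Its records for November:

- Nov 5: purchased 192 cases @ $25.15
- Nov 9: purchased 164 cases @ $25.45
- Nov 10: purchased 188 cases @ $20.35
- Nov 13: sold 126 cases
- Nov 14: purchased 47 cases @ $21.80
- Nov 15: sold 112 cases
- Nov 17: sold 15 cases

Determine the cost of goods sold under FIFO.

Nov 13, 126 sold [FIFO — oldest first]: 126 @ $25.15 = $3,168.90
Nov 15, 112 sold [FIFO — oldest first]: 66 @ $25.15 + 46 @ $25.45 = $2,830.60
Nov 17, 15 sold [FIFO — oldest first]: 15 @ $25.45 = $381.75
Total COGS = $3,168.90 + $2,830.60 + $381.75 = $6,381.25
Ending inventory: 103 @ $25.45 + 188 @ $20.35 + 47 @ $21.80 = $7,471.75

COGS = $6,381.25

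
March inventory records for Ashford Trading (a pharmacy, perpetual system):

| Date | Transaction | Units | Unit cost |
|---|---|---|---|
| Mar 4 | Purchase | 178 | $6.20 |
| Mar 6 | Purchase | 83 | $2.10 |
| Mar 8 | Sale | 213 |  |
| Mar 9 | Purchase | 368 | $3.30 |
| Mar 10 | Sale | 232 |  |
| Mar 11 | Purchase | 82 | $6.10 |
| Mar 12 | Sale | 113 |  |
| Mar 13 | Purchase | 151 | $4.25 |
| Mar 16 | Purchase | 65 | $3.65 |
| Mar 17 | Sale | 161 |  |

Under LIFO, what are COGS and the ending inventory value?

COGS = $2,993.65; ending inventory = $877.85

Mar 8, 213 sold [LIFO — newest first]: 83 @ $2.10 + 130 @ $6.20 = $980.30
Mar 10, 232 sold [LIFO — newest first]: 232 @ $3.30 = $765.60
Mar 12, 113 sold [LIFO — newest first]: 82 @ $6.10 + 31 @ $3.30 = $602.50
Mar 17, 161 sold [LIFO — newest first]: 65 @ $3.65 + 96 @ $4.25 = $645.25
Total COGS = $980.30 + $765.60 + $602.50 + $645.25 = $2,993.65
Ending inventory: 48 @ $6.20 + 105 @ $3.30 + 55 @ $4.25 = $877.85
Check: goods available $3,871.50 = COGS $2,993.65 + ending $877.85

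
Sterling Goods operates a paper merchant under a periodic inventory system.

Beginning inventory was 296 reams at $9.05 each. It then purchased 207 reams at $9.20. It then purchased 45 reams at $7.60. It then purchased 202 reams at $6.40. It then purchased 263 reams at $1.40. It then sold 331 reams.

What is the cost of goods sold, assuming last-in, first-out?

COGS = $803.40

Sale 1 (331) [LIFO — newest first]: 263 @ $1.40 + 68 @ $6.40 = $803.40
Ending inventory: 296 @ $9.05 + 207 @ $9.20 + 45 @ $7.60 + 134 @ $6.40 = $5,782.80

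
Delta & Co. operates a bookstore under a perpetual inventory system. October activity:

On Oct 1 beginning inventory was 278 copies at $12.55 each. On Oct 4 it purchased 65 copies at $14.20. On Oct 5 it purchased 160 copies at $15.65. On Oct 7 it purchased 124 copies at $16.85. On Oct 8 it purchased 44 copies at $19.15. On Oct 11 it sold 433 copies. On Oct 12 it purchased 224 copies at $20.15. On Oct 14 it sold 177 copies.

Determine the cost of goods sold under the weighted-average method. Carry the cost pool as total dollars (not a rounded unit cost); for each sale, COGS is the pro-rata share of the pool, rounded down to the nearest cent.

After Oct 1: 278 on hand, pool $3,488.90 (≈ $12.5500 each)
After Oct 4: 343 on hand, pool $4,411.90 (≈ $12.8627 each)
After Oct 5: 503 on hand, pool $6,915.90 (≈ $13.7493 each)
After Oct 7: 627 on hand, pool $9,005.30 (≈ $14.3625 each)
After Oct 8: 671 on hand, pool $9,847.90 (≈ $14.6765 each)
Oct 11, sell 433: 433/671 × $9,847.90 → $6,354.90
After Oct 12: 462 on hand, pool $8,006.60 (≈ $17.3303 each)
Oct 14, sell 177: 177/462 × $8,006.60 → $3,067.46
Total COGS = $6,354.90 + $3,067.46 = $9,422.36
Ending inventory (cost pool remaining) = $4,939.14

COGS = $9,422.36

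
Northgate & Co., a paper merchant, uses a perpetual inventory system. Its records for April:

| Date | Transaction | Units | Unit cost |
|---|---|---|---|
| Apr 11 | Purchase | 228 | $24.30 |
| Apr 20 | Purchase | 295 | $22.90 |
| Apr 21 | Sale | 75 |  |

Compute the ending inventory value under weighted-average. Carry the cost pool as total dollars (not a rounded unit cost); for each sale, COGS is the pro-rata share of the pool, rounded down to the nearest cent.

After Apr 11: 228 on hand, pool $5,540.40 (≈ $24.3000 each)
After Apr 20: 523 on hand, pool $12,295.90 (≈ $23.5103 each)
Apr 21, sell 75: 75/523 × $12,295.90 → $1,763.27
Ending inventory (cost pool remaining) = $10,532.63

Ending inventory = $10,532.63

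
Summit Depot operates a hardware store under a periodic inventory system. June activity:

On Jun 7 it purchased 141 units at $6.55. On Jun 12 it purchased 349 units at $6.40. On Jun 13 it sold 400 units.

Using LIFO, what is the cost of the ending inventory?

Ending inventory = $589.50

Jun 13, 400 sold [LIFO — newest first]: 349 @ $6.40 + 51 @ $6.55 = $2,567.65
Ending inventory: 90 @ $6.55 = $589.50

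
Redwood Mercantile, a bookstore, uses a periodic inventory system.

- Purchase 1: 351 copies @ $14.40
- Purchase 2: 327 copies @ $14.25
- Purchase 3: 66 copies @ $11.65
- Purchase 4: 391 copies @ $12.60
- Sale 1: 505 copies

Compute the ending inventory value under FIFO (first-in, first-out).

Sale 1 (505) [FIFO — oldest first]: 351 @ $14.40 + 154 @ $14.25 = $7,248.90
Ending inventory: 173 @ $14.25 + 66 @ $11.65 + 391 @ $12.60 = $8,160.75
Check: goods available $15,409.65 = COGS $7,248.90 + ending $8,160.75

Ending inventory = $8,160.75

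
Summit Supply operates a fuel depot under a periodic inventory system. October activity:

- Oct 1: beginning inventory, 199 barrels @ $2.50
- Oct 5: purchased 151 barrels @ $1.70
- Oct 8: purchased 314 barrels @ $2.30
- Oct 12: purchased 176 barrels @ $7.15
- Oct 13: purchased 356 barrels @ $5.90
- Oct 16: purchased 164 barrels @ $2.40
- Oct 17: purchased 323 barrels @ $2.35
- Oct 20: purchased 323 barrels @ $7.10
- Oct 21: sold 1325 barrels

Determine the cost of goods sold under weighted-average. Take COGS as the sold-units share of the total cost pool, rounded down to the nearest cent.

Oct 21, sell 1325: 1325/2006 × $8,281.15 → $5,469.85
Ending inventory (cost pool remaining) = $2,811.30

COGS = $5,469.85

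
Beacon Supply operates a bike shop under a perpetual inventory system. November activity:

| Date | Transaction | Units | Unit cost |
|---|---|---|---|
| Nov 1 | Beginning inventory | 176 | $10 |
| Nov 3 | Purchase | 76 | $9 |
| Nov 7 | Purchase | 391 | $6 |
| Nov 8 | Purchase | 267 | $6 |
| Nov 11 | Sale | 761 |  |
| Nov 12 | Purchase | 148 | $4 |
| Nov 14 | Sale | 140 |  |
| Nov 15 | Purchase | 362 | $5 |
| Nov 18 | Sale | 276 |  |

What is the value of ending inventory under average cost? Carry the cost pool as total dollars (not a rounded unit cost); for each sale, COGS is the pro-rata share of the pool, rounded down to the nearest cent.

Ending inventory = $1,253.03

After Nov 1: 176 on hand, pool $1,760.00 (≈ $10.0000 each)
After Nov 3: 252 on hand, pool $2,444.00 (≈ $9.6984 each)
After Nov 7: 643 on hand, pool $4,790.00 (≈ $7.4495 each)
After Nov 8: 910 on hand, pool $6,392.00 (≈ $7.0242 each)
Nov 11, sell 761: 761/910 × $6,392.00 → $5,345.39
After Nov 12: 297 on hand, pool $1,638.61 (≈ $5.5172 each)
Nov 14, sell 140: 140/297 × $1,638.61 → $772.40
After Nov 15: 519 on hand, pool $2,676.21 (≈ $5.1565 each)
Nov 18, sell 276: 276/519 × $2,676.21 → $1,423.18
Total COGS = $5,345.39 + $772.40 + $1,423.18 = $7,540.97
Ending inventory (cost pool remaining) = $1,253.03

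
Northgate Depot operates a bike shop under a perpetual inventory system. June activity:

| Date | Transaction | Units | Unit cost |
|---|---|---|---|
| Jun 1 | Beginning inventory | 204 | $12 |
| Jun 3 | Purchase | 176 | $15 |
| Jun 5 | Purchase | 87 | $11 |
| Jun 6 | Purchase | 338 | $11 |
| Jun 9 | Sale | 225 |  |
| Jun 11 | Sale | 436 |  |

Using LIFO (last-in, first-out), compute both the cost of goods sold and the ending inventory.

Jun 9, 225 sold [LIFO — newest first]: 225 @ $11 = $2,475
Jun 11, 436 sold [LIFO — newest first]: 113 @ $11 + 87 @ $11 + 176 @ $15 + 60 @ $12 = $5,560
Total COGS = $2,475 + $5,560 = $8,035
Ending inventory: 144 @ $12 = $1,728

COGS = $8,035; ending inventory = $1,728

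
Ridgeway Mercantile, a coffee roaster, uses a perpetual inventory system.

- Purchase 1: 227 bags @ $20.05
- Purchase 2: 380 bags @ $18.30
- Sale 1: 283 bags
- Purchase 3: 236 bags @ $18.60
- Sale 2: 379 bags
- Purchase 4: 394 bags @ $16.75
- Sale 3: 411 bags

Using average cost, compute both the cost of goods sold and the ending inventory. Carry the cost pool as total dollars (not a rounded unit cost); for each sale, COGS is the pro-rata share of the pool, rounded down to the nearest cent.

After Purchase 1: 227 on hand, pool $4,551.35 (≈ $20.0500 each)
After Purchase 2: 607 on hand, pool $11,505.35 (≈ $18.9544 each)
Sale 1, sell 283: 283/607 × $11,505.35 → $5,364.10
After Purchase 3: 560 on hand, pool $10,530.85 (≈ $18.8051 each)
Sale 2, sell 379: 379/560 × $10,530.85 → $7,127.12
After Purchase 4: 575 on hand, pool $10,003.23 (≈ $17.3969 each)
Sale 3, sell 411: 411/575 × $10,003.23 → $7,150.13
Total COGS = $5,364.10 + $7,127.12 + $7,150.13 = $19,641.35
Ending inventory (cost pool remaining) = $2,853.10
Check: goods available $22,494.45 = COGS $19,641.35 + ending $2,853.10

COGS = $19,641.35; ending inventory = $2,853.10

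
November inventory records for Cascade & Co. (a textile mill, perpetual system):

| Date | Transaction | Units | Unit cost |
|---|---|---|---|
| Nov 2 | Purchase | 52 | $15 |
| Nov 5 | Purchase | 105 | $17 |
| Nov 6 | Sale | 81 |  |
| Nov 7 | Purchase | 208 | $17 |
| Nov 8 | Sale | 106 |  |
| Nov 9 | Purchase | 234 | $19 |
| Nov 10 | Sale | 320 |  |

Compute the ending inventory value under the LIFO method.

Nov 6, 81 sold [LIFO — newest first]: 81 @ $17 = $1,377
Nov 8, 106 sold [LIFO — newest first]: 106 @ $17 = $1,802
Nov 10, 320 sold [LIFO — newest first]: 234 @ $19 + 86 @ $17 = $5,908
Total COGS = $1,377 + $1,802 + $5,908 = $9,087
Ending inventory: 52 @ $15 + 24 @ $17 + 16 @ $17 = $1,460

Ending inventory = $1,460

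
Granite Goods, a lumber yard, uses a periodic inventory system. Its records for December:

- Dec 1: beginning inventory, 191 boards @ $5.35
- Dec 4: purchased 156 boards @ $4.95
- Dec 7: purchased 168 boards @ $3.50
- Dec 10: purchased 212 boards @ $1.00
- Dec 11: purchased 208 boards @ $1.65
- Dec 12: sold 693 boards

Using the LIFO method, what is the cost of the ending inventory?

Ending inventory = $1,274.30

Dec 12, 693 sold [LIFO — newest first]: 208 @ $1.65 + 212 @ $1.00 + 168 @ $3.50 + 105 @ $4.95 = $1,662.95
Ending inventory: 191 @ $5.35 + 51 @ $4.95 = $1,274.30
Check: goods available $2,937.25 = COGS $1,662.95 + ending $1,274.30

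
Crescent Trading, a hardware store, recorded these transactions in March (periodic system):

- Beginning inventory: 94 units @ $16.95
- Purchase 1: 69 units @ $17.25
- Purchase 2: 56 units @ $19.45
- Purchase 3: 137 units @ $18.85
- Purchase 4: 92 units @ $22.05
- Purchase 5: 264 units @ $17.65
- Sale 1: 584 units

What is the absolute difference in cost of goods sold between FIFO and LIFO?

$79.40

FIFO COGS: 94 @ $16.95 + 69 @ $17.25 + 56 @ $19.45 + 137 @ $18.85 + 92 @ $22.05 + 136 @ $17.65 = $10,884.20
LIFO COGS: 264 @ $17.65 + 92 @ $22.05 + 137 @ $18.85 + 56 @ $19.45 + 35 @ $17.25 = $10,963.60
Difference = |$10,884.20 − $10,963.60| = $79.40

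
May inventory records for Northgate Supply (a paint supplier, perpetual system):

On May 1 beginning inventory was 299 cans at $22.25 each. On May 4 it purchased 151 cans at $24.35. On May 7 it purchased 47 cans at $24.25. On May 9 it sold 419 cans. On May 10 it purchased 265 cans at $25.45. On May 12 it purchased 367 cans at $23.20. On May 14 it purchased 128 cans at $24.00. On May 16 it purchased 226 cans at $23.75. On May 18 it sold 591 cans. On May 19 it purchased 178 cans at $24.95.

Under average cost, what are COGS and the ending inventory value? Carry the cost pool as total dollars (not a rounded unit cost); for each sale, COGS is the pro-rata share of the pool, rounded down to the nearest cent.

COGS = $23,832.31; ending inventory = $15,776.29

After May 1: 299 on hand, pool $6,652.75 (≈ $22.2500 each)
After May 4: 450 on hand, pool $10,329.60 (≈ $22.9547 each)
After May 7: 497 on hand, pool $11,469.35 (≈ $23.0772 each)
May 9, sell 419: 419/497 × $11,469.35 → $9,669.33
After May 10: 343 on hand, pool $8,544.27 (≈ $24.9104 each)
After May 12: 710 on hand, pool $17,058.67 (≈ $24.0263 each)
After May 14: 838 on hand, pool $20,130.67 (≈ $24.0223 each)
After May 16: 1064 on hand, pool $25,498.17 (≈ $23.9644 each)
May 18, sell 591: 591/1064 × $25,498.17 → $14,162.98
After May 19: 651 on hand, pool $15,776.29 (≈ $24.2339 each)
Total COGS = $9,669.33 + $14,162.98 = $23,832.31
Ending inventory (cost pool remaining) = $15,776.29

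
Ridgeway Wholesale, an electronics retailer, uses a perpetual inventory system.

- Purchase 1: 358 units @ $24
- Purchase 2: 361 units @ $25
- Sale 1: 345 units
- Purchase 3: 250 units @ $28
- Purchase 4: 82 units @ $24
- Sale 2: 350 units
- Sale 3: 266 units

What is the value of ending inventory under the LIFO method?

Sale 1 (345) [LIFO — newest first]: 345 @ $25 = $8,625
Sale 2 (350) [LIFO — newest first]: 82 @ $24 + 250 @ $28 + 16 @ $25 + 2 @ $24 = $9,416
Sale 3 (266) [LIFO — newest first]: 266 @ $24 = $6,384
Total COGS = $8,625 + $9,416 + $6,384 = $24,425
Ending inventory: 90 @ $24 = $2,160

Ending inventory = $2,160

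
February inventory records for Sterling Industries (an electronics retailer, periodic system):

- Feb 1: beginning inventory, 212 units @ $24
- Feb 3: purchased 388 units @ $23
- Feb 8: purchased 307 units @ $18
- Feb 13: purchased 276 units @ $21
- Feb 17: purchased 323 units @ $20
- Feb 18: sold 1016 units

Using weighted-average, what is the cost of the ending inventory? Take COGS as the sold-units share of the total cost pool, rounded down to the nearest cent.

Ending inventory = $10,344.67

Feb 18, sell 1016: 1016/1506 × $31,794.00 → $21,449.33
Ending inventory (cost pool remaining) = $10,344.67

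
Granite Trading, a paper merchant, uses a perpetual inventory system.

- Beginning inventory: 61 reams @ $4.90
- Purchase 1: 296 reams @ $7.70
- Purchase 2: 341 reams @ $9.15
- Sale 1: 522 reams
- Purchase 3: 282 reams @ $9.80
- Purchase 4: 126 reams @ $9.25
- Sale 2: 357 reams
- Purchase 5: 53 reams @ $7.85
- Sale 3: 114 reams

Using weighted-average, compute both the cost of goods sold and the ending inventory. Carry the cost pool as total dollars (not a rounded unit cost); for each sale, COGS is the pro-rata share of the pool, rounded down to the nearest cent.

COGS = $8,560.20; ending inventory = $1,483.20

After Beginning: 61 on hand, pool $298.90 (≈ $4.9000 each)
After Purchase 1: 357 on hand, pool $2,578.10 (≈ $7.2216 each)
After Purchase 2: 698 on hand, pool $5,698.25 (≈ $8.1637 each)
Sale 1, sell 522: 522/698 × $5,698.25 → $4,261.44
After Purchase 3: 458 on hand, pool $4,200.41 (≈ $9.1712 each)
After Purchase 4: 584 on hand, pool $5,365.91 (≈ $9.1882 each)
Sale 2, sell 357: 357/584 × $5,365.91 → $3,280.18
After Purchase 5: 280 on hand, pool $2,501.78 (≈ $8.9349 each)
Sale 3, sell 114: 114/280 × $2,501.78 → $1,018.58
Total COGS = $4,261.44 + $3,280.18 + $1,018.58 = $8,560.20
Ending inventory (cost pool remaining) = $1,483.20
Check: goods available $10,043.40 = COGS $8,560.20 + ending $1,483.20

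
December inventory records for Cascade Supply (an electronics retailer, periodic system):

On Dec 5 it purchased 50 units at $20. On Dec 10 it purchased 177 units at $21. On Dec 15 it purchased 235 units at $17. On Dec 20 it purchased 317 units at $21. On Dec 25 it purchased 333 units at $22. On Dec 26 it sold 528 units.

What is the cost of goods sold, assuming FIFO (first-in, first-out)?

Dec 26, 528 sold [FIFO — oldest first]: 50 @ $20 + 177 @ $21 + 235 @ $17 + 66 @ $21 = $10,098
Ending inventory: 251 @ $21 + 333 @ $22 = $12,597

COGS = $10,098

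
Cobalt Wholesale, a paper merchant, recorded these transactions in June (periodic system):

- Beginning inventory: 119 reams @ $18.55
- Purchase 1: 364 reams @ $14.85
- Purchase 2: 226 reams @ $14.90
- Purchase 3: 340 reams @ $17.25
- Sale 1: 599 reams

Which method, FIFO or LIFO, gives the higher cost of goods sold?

LIFO

FIFO COGS: 119 @ $18.55 + 364 @ $14.85 + 116 @ $14.90 = $9,341.25
LIFO COGS: 340 @ $17.25 + 226 @ $14.90 + 33 @ $14.85 = $9,722.45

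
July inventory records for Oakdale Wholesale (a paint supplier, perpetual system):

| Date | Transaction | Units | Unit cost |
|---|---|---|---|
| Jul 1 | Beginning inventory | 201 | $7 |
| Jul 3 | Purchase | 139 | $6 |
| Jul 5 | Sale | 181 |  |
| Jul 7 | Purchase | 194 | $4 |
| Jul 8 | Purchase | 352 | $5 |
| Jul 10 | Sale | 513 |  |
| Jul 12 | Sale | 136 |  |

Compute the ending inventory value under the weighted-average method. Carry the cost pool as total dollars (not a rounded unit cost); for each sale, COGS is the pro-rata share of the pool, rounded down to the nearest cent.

After Jul 1: 201 on hand, pool $1,407.00 (≈ $7.0000 each)
After Jul 3: 340 on hand, pool $2,241.00 (≈ $6.5912 each)
Jul 5, sell 181: 181/340 × $2,241.00 → $1,193.00
After Jul 7: 353 on hand, pool $1,824.00 (≈ $5.1671 each)
After Jul 8: 705 on hand, pool $3,584.00 (≈ $5.0837 each)
Jul 10, sell 513: 513/705 × $3,584.00 → $2,607.93
Jul 12, sell 136: 136/192 × $976.07 → $691.38
Total COGS = $1,193.00 + $2,607.93 + $691.38 = $4,492.31
Ending inventory (cost pool remaining) = $284.69
Check: goods available $4,777.00 = COGS $4,492.31 + ending $284.69

Ending inventory = $284.69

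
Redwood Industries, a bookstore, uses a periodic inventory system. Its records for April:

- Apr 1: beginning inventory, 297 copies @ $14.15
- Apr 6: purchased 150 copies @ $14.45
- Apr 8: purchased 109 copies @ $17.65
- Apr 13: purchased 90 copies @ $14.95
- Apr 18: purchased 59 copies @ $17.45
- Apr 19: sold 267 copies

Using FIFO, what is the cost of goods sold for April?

Apr 19, 267 sold [FIFO — oldest first]: 267 @ $14.15 = $3,778.05
Ending inventory: 30 @ $14.15 + 150 @ $14.45 + 109 @ $17.65 + 90 @ $14.95 + 59 @ $17.45 = $6,890.90
Check: goods available $10,668.95 = COGS $3,778.05 + ending $6,890.90

COGS = $3,778.05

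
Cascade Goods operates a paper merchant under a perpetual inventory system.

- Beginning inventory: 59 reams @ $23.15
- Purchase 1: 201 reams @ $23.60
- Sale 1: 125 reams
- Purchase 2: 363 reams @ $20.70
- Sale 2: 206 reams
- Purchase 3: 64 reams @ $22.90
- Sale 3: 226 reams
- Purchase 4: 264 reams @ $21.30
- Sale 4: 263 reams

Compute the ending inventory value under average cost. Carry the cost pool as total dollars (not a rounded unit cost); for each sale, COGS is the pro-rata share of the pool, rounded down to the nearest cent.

Ending inventory = $2,808.36

After Beginning: 59 on hand, pool $1,365.85 (≈ $23.1500 each)
After Purchase 1: 260 on hand, pool $6,109.45 (≈ $23.4979 each)
Sale 1, sell 125: 125/260 × $6,109.45 → $2,937.23
After Purchase 2: 498 on hand, pool $10,686.32 (≈ $21.4585 each)
Sale 2, sell 206: 206/498 × $10,686.32 → $4,420.44
After Purchase 3: 356 on hand, pool $7,731.48 (≈ $21.7176 each)
Sale 3, sell 226: 226/356 × $7,731.48 → $4,908.18
After Purchase 4: 394 on hand, pool $8,446.50 (≈ $21.4378 each)
Sale 4, sell 263: 263/394 × $8,446.50 → $5,638.14
Total COGS = $2,937.23 + $4,420.44 + $4,908.18 + $5,638.14 = $17,903.99
Ending inventory (cost pool remaining) = $2,808.36
Check: goods available $20,712.35 = COGS $17,903.99 + ending $2,808.36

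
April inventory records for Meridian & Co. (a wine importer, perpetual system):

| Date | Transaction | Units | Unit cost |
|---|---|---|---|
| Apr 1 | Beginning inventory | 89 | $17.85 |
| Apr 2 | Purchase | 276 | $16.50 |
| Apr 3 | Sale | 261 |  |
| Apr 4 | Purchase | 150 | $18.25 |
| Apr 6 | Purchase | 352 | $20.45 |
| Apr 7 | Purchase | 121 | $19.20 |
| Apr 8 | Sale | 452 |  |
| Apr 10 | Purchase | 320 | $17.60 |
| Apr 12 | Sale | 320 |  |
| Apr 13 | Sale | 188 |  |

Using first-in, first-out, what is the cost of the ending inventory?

Apr 3, 261 sold [FIFO — oldest first]: 89 @ $17.85 + 172 @ $16.50 = $4,426.65
Apr 8, 452 sold [FIFO — oldest first]: 104 @ $16.50 + 150 @ $18.25 + 198 @ $20.45 = $8,502.60
Apr 12, 320 sold [FIFO — oldest first]: 154 @ $20.45 + 121 @ $19.20 + 45 @ $17.60 = $6,264.50
Apr 13, 188 sold [FIFO — oldest first]: 188 @ $17.60 = $3,308.80
Total COGS = $4,426.65 + $8,502.60 + $6,264.50 + $3,308.80 = $22,502.55
Ending inventory: 87 @ $17.60 = $1,531.20
Check: goods available $24,033.75 = COGS $22,502.55 + ending $1,531.20

Ending inventory = $1,531.20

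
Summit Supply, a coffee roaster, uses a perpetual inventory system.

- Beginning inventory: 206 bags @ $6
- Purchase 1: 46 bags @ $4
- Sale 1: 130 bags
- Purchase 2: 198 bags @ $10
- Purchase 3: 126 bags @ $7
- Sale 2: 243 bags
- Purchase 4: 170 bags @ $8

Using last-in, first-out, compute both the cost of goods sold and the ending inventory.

Sale 1 (130) [LIFO — newest first]: 46 @ $4 + 84 @ $6 = $688
Sale 2 (243) [LIFO — newest first]: 126 @ $7 + 117 @ $10 = $2,052
Total COGS = $688 + $2,052 = $2,740
Ending inventory: 122 @ $6 + 81 @ $10 + 170 @ $8 = $2,902
Check: goods available $5,642 = COGS $2,740 + ending $2,902

COGS = $2,740; ending inventory = $2,902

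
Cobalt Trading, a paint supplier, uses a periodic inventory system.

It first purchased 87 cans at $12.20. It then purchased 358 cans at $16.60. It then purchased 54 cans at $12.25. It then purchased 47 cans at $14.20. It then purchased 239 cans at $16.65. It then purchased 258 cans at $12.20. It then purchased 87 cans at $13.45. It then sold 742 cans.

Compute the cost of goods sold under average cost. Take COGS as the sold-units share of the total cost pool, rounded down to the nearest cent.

Sale 1, sell 742: 742/1130 × $16,630.20 → $10,920.00
Ending inventory (cost pool remaining) = $5,710.20

COGS = $10,920.00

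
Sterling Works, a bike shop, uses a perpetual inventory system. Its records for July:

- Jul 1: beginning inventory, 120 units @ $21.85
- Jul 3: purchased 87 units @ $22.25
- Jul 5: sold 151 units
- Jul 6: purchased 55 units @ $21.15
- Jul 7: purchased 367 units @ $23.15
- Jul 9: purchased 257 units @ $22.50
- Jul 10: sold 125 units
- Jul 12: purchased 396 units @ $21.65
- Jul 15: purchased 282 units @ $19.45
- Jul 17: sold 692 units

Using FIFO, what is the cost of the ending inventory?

Ending inventory = $12,283.00

Jul 5, 151 sold [FIFO — oldest first]: 120 @ $21.85 + 31 @ $22.25 = $3,311.75
Jul 10, 125 sold [FIFO — oldest first]: 56 @ $22.25 + 55 @ $21.15 + 14 @ $23.15 = $2,733.35
Jul 17, 692 sold [FIFO — oldest first]: 353 @ $23.15 + 257 @ $22.50 + 82 @ $21.65 = $15,729.75
Total COGS = $3,311.75 + $2,733.35 + $15,729.75 = $21,774.85
Ending inventory: 314 @ $21.65 + 282 @ $19.45 = $12,283.00
Check: goods available $34,057.85 = COGS $21,774.85 + ending $12,283.00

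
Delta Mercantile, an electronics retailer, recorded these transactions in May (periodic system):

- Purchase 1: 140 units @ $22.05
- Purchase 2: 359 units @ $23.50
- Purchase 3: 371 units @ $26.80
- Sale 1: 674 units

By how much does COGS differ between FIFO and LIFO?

$849.80

FIFO COGS: 140 @ $22.05 + 359 @ $23.50 + 175 @ $26.80 = $16,213.50
LIFO COGS: 371 @ $26.80 + 303 @ $23.50 = $17,063.30
Difference = |$16,213.50 − $17,063.30| = $849.80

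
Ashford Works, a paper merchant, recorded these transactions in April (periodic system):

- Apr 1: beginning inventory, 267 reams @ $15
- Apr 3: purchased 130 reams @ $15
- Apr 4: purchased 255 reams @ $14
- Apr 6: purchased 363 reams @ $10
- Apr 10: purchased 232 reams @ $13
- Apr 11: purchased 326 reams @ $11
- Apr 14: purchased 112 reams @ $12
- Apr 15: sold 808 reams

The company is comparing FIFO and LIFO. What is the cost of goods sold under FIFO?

FIFO COGS: 267 @ $15 + 130 @ $15 + 255 @ $14 + 156 @ $10 = $11,085
LIFO COGS: 112 @ $12 + 326 @ $11 + 232 @ $13 + 138 @ $10 = $9,326

COGS = $11,085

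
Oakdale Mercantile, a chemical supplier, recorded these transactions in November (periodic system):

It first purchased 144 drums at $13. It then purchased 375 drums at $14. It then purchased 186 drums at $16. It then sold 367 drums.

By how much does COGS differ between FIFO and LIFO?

$516

FIFO COGS: 144 @ $13 + 223 @ $14 = $4,994
LIFO COGS: 186 @ $16 + 181 @ $14 = $5,510
Difference = |$4,994 − $5,510| = $516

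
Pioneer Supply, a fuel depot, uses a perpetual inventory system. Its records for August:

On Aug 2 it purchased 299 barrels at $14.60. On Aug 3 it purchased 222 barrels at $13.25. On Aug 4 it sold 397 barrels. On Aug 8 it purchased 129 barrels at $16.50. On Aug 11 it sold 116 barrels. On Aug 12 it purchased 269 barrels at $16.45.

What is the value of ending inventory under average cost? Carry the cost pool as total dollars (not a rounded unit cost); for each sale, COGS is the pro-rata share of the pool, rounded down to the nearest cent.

Ending inventory = $6,519.36

After Aug 2: 299 on hand, pool $4,365.40 (≈ $14.6000 each)
After Aug 3: 521 on hand, pool $7,306.90 (≈ $14.0248 each)
Aug 4, sell 397: 397/521 × $7,306.90 → $5,567.82
After Aug 8: 253 on hand, pool $3,867.58 (≈ $15.2869 each)
Aug 11, sell 116: 116/253 × $3,867.58 → $1,773.27
After Aug 12: 406 on hand, pool $6,519.36 (≈ $16.0575 each)
Total COGS = $5,567.82 + $1,773.27 = $7,341.09
Ending inventory (cost pool remaining) = $6,519.36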